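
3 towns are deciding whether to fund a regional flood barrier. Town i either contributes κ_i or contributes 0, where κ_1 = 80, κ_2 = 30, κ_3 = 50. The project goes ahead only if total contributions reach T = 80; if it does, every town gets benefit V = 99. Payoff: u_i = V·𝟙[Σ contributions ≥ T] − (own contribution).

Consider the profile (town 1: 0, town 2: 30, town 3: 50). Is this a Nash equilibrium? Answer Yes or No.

Total = 80 ≥ 80: provided.
Town 1 (pledges 0, payoff 99): pledging 80 → total 160, payoff 19. No gain.
Town 2 (pledges 30, payoff 69): dropping to 0 → total 50, payoff 0. No gain.
Town 3 (pledges 50, payoff 49): dropping to 0 → total 30, payoff 0. No gain.

Yes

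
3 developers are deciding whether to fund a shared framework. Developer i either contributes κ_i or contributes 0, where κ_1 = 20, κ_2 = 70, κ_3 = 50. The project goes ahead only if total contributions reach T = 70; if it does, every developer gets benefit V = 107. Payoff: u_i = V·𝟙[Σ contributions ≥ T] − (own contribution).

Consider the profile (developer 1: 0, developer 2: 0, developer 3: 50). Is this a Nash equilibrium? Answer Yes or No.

Total = 50 < 70: not provided.
Developer 1 (pledges 0, payoff 0): pledging 20 → total 70, payoff 87. Profitable deviation.

No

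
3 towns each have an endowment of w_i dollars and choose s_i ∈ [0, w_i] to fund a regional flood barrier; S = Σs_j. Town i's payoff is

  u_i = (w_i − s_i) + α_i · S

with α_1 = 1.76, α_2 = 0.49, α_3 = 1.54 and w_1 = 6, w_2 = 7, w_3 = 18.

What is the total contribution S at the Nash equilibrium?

∂u_i/∂s_i = α_i − 1, so town i contributes w_i if α_i > 1, else 0.
α_i > 1 for i ∈ {1, 3}; NE contributions (6, 0, 18), S = 24.

24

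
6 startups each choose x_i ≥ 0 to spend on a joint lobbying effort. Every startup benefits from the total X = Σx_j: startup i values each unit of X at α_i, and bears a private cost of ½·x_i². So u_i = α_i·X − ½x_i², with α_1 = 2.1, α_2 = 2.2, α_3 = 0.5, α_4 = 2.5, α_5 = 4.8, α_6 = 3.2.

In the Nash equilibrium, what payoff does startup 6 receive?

Startup i's FOC: ∂u_i/∂x_i = α_i − x_i = 0, so x_i* = α_i.
NE contributions = (2.1, 2.2, 0.5, 2.5, 4.8, 3.2); X = 15.3.
u_6 = α_6·X − ½·(x_6)² = 3.2·15.3 − ½·3.2² = 43.84.

43.84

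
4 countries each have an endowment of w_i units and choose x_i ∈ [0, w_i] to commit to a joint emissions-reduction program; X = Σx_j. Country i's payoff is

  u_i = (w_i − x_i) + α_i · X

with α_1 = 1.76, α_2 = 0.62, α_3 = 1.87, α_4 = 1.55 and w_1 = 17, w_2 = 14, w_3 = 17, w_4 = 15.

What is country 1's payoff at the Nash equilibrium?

86.24

∂u_i/∂x_i = α_i − 1, so country i contributes w_i if α_i > 1, else 0.
α_i > 1 for i ∈ {1, 3, 4}; NE contributions (17, 0, 17, 15), X = 49.
u_1 = (17 − 17) + 1.76·49 = 86.24.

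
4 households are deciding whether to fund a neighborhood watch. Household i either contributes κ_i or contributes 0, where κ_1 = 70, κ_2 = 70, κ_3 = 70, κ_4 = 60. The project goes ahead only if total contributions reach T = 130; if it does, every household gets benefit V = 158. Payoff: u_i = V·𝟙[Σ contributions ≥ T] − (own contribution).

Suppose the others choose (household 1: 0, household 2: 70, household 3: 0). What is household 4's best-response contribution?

Others' total = 70. Contributing 60 brings total to 130 ≥ 130: gain V − κ_4 = 98.
Best response: 60.

60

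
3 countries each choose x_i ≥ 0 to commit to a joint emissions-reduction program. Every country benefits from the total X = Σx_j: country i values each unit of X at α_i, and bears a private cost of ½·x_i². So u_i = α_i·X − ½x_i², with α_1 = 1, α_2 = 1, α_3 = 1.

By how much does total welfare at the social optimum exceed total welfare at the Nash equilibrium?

Country i's FOC: ∂u_i/∂x_i = α_i − x_i = 0, so x_i* = α_i.
NE contributions = (1, 1, 1); X = 3.
W^NE = (Σα)·X − ½Σα_i² = 3² − ½·3 = 7.5.
Planner sets x_i = Σα_j = 3 for every i, so X^SO = 3·3 = 9.
W^SO = (Σα)·X^SO − ½·3·(Σα)² = (3/2)·3² = 13.5.
Deadweight loss = W^SO − W^NE = 6.

6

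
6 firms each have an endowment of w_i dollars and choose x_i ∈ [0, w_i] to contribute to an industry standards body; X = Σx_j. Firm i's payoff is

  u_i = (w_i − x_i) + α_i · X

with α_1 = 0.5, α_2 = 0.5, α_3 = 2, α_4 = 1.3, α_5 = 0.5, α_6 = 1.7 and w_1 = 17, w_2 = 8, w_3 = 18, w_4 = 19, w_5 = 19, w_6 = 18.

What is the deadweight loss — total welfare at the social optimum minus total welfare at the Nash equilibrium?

242

∂u_i/∂x_i = α_i − 1, so firm i contributes w_i if α_i > 1, else 0.
α_i > 1 for i ∈ {3, 4, 6}; NE contributions (0, 0, 18, 19, 0, 18), X = 55.
W^NE = Σw_i − X^NE + (Σα_i)·X^NE = 99 + 5.5·55 = 401.5.
Planner: ∂(Σu_j)/∂x_i = Σα_j − 1 = 5.5 > 0, so everyone contributes w_i; X^SO = 99, W^SO = 99 + 5.5·99 = 643.5.
Deadweight loss = 242.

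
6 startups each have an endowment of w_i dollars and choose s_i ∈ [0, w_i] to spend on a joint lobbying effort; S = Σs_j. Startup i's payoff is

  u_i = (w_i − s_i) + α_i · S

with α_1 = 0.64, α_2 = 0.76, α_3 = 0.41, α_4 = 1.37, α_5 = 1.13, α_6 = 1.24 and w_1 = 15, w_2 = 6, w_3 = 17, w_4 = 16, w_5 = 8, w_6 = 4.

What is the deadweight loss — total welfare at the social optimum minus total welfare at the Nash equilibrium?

∂u_i/∂s_i = α_i − 1, so startup i contributes w_i if α_i > 1, else 0.
α_i > 1 for i ∈ {4, 5, 6}; NE contributions (0, 0, 0, 16, 8, 4), S = 28.
W^NE = Σw_i − S^NE + (Σα_i)·S^NE = 66 + 4.55·28 = 193.4.
Planner: ∂(Σu_j)/∂s_i = Σα_j − 1 = 4.55 > 0, so everyone contributes w_i; S^SO = 66, W^SO = 66 + 4.55·66 = 366.3.
Deadweight loss = 172.9.

172.9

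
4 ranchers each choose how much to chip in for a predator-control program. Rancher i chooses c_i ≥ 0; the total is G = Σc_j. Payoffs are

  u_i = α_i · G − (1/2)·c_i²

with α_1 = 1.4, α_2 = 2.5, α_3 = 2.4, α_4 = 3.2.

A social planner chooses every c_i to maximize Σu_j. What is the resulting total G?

Planner FOC: ∂(Σu_j)/∂c_i = (Σα_j) − c_i = 0, so c_i^SO = Σα_j = 9.5 for every i; G^SO = 38.

38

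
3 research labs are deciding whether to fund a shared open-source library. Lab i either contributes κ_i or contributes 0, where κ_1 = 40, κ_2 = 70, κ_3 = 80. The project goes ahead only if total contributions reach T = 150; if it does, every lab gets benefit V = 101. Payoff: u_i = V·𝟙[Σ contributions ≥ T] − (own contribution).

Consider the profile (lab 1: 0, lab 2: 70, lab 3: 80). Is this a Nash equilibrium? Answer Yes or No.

Yes

Total = 150 ≥ 150: provided.
Lab 1 (pledges 0, payoff 101): pledging 40 → total 190, payoff 61. No gain.
Lab 2 (pledges 70, payoff 31): dropping to 0 → total 80, payoff 0. No gain.
Lab 3 (pledges 80, payoff 21): dropping to 0 → total 70, payoff 0. No gain.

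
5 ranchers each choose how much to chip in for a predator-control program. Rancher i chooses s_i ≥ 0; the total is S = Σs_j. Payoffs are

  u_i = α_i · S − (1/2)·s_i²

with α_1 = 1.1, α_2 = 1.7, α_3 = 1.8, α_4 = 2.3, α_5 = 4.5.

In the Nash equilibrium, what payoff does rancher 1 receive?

11.935

Rancher i's FOC: ∂u_i/∂s_i = α_i − s_i = 0, so s_i* = α_i.
NE contributions = (1.1, 1.7, 1.8, 2.3, 4.5); S = 11.4.
u_1 = α_1·S − ½·(s_1)² = 1.1·11.4 − ½·1.1² = 11.935.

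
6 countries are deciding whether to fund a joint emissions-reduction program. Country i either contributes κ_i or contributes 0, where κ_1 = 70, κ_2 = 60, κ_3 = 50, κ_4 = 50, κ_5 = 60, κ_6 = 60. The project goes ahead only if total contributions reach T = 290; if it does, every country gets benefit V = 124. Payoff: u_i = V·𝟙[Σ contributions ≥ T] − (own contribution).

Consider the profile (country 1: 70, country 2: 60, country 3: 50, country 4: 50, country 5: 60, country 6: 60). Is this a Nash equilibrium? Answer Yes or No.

No

Total = 350 ≥ 290: provided.
Country 1 (pledges 70, payoff 54): dropping to 0 → total 280, payoff 0. No gain.
Country 2 (pledges 60, payoff 64): dropping to 0 → total 290, payoff 124. Profitable deviation.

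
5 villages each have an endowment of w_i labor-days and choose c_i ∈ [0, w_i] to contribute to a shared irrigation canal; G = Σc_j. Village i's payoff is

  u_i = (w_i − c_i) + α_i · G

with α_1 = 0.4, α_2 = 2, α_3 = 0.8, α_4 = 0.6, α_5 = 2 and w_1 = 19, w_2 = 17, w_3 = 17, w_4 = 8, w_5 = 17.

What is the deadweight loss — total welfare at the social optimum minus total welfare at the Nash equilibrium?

211.2

∂u_i/∂c_i = α_i − 1, so village i contributes w_i if α_i > 1, else 0.
α_i > 1 for i ∈ {2, 5}; NE contributions (0, 17, 0, 0, 17), G = 34.
W^NE = Σw_i − G^NE + (Σα_i)·G^NE = 78 + 4.8·34 = 241.2.
Planner: ∂(Σu_j)/∂c_i = Σα_j − 1 = 4.8 > 0, so everyone contributes w_i; G^SO = 78, W^SO = 78 + 4.8·78 = 452.4.
Deadweight loss = 211.2.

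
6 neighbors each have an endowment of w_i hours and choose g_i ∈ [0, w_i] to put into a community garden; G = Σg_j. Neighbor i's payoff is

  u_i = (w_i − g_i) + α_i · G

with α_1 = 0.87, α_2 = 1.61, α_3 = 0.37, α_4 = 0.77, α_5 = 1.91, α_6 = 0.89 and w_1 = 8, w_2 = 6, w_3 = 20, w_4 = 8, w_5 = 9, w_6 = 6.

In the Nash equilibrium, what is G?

∂u_i/∂g_i = α_i − 1, so neighbor i contributes w_i if α_i > 1, else 0.
α_i > 1 for i ∈ {2, 5}; NE contributions (0, 6, 0, 0, 9, 0), G = 15.

15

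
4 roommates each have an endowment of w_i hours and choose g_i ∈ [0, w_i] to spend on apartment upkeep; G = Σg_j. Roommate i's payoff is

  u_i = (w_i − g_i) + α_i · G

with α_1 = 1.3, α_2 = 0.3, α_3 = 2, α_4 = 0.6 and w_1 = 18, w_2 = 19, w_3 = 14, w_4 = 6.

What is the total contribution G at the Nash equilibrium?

∂u_i/∂g_i = α_i − 1, so roommate i contributes w_i if α_i > 1, else 0.
α_i > 1 for i ∈ {1, 3}; NE contributions (18, 0, 14, 0), G = 32.

32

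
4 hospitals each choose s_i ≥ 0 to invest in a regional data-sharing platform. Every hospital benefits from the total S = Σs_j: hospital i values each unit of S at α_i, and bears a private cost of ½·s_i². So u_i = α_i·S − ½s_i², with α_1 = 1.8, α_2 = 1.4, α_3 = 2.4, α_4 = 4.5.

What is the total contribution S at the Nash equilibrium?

10.1

Hospital i's FOC: ∂u_i/∂s_i = α_i − s_i = 0, so s_i* = α_i.
NE contributions = (1.8, 1.4, 2.4, 4.5); S = 10.1.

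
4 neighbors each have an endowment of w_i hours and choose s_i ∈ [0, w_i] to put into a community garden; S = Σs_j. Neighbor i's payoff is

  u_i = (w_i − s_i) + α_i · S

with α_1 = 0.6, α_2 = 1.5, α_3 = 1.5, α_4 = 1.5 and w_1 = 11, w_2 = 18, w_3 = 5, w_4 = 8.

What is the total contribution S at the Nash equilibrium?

31

∂u_i/∂s_i = α_i − 1, so neighbor i contributes w_i if α_i > 1, else 0.
α_i > 1 for i ∈ {2, 3, 4}; NE contributions (0, 18, 5, 8), S = 31.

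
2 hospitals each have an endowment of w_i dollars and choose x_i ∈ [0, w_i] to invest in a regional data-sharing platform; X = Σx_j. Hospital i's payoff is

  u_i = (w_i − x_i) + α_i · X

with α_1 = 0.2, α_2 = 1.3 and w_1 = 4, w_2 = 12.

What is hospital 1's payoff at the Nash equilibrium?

∂u_i/∂x_i = α_i − 1, so hospital i contributes w_i if α_i > 1, else 0.
α_i > 1 for i ∈ {2}; NE contributions (0, 12), X = 12.
u_1 = (4 − 0) + 0.2·12 = 6.4.

6.4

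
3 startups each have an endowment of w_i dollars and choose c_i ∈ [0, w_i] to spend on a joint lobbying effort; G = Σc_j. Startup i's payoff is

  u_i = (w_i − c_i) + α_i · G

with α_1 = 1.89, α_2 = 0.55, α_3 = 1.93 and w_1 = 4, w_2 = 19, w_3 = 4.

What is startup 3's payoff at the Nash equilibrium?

15.44

∂u_i/∂c_i = α_i − 1, so startup i contributes w_i if α_i > 1, else 0.
α_i > 1 for i ∈ {1, 3}; NE contributions (4, 0, 4), G = 8.
u_3 = (4 − 4) + 1.93·8 = 15.44.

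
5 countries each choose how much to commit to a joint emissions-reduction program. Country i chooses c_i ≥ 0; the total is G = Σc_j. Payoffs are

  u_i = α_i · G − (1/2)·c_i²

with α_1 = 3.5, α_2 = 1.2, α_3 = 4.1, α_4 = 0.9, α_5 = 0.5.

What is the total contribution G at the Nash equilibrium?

10.2

Country i's FOC: ∂u_i/∂c_i = α_i − c_i = 0, so c_i* = α_i.
NE contributions = (3.5, 1.2, 4.1, 0.9, 0.5); G = 10.2.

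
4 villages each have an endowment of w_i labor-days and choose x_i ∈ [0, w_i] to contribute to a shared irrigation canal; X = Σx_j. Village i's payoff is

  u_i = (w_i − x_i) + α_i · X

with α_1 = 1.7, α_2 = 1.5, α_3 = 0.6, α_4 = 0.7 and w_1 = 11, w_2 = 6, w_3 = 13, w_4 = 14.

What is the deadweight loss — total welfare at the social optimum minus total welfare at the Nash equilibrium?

∂u_i/∂x_i = α_i − 1, so village i contributes w_i if α_i > 1, else 0.
α_i > 1 for i ∈ {1, 2}; NE contributions (11, 6, 0, 0), X = 17.
W^NE = Σw_i − X^NE + (Σα_i)·X^NE = 44 + 3.5·17 = 103.5.
Planner: ∂(Σu_j)/∂x_i = Σα_j − 1 = 3.5 > 0, so everyone contributes w_i; X^SO = 44, W^SO = 44 + 3.5·44 = 198.
Deadweight loss = 94.5.

94.5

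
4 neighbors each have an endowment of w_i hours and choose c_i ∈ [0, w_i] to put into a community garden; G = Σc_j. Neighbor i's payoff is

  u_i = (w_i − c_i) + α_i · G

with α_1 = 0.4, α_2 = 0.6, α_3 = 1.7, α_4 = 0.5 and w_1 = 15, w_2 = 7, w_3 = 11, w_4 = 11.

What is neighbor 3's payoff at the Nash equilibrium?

∂u_i/∂c_i = α_i − 1, so neighbor i contributes w_i if α_i > 1, else 0.
α_i > 1 for i ∈ {3}; NE contributions (0, 0, 11, 0), G = 11.
u_3 = (11 − 11) + 1.7·11 = 18.7.

18.7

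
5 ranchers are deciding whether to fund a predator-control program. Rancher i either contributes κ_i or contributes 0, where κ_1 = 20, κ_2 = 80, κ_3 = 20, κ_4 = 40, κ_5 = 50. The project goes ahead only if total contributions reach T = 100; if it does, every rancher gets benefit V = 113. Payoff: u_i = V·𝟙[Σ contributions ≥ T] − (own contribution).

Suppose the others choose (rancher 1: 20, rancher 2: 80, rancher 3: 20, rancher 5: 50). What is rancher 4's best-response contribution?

Others' total = 170 ≥ 100; contributing adds cost 40 for no extra benefit.
Best response: 0.

0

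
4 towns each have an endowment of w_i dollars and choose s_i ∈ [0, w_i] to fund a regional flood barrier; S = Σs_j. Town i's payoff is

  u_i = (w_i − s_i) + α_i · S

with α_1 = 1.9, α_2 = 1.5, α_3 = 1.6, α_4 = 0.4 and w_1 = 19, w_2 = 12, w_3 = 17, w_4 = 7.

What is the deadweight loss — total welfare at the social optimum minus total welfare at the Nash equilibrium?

30.8

∂u_i/∂s_i = α_i − 1, so town i contributes w_i if α_i > 1, else 0.
α_i > 1 for i ∈ {1, 2, 3}; NE contributions (19, 12, 17, 0), S = 48.
W^NE = Σw_i − S^NE + (Σα_i)·S^NE = 55 + 4.4·48 = 266.2.
Planner: ∂(Σu_j)/∂s_i = Σα_j − 1 = 4.4 > 0, so everyone contributes w_i; S^SO = 55, W^SO = 55 + 4.4·55 = 297.
Deadweight loss = 30.8.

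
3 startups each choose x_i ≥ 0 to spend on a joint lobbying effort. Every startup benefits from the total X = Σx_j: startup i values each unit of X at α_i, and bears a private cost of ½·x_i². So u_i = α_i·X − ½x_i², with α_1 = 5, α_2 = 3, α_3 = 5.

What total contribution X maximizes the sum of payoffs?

Planner FOC: ∂(Σu_j)/∂x_i = (Σα_j) − x_i = 0, so x_i^SO = Σα_j = 13 for every i; X^SO = 39.

39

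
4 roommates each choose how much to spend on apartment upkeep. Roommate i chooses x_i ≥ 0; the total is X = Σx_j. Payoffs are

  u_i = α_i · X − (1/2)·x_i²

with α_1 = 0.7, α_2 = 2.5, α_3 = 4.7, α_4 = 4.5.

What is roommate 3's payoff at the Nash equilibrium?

47.235

Roommate i's FOC: ∂u_i/∂x_i = α_i − x_i = 0, so x_i* = α_i.
NE contributions = (0.7, 2.5, 4.7, 4.5); X = 12.4.
u_3 = α_3·X − ½·(x_3)² = 4.7·12.4 − ½·4.7² = 47.235.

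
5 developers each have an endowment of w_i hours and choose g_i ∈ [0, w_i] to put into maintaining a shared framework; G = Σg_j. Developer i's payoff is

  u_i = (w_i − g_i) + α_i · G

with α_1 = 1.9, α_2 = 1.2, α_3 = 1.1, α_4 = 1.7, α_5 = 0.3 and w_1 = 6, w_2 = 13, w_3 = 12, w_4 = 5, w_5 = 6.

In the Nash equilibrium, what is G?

36

∂u_i/∂g_i = α_i − 1, so developer i contributes w_i if α_i > 1, else 0.
α_i > 1 for i ∈ {1, 2, 3, 4}; NE contributions (6, 13, 12, 5, 0), G = 36.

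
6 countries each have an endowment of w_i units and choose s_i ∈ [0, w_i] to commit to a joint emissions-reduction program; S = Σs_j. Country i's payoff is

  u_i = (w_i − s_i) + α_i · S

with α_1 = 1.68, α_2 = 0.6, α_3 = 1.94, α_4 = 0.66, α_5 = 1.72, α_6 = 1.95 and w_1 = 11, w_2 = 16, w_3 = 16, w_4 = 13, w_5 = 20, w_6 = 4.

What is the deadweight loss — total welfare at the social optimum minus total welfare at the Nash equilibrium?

218.95

∂u_i/∂s_i = α_i − 1, so country i contributes w_i if α_i > 1, else 0.
α_i > 1 for i ∈ {1, 3, 5, 6}; NE contributions (11, 0, 16, 0, 20, 4), S = 51.
W^NE = Σw_i − S^NE + (Σα_i)·S^NE = 80 + 7.55·51 = 465.05.
Planner: ∂(Σu_j)/∂s_i = Σα_j − 1 = 7.55 > 0, so everyone contributes w_i; S^SO = 80, W^SO = 80 + 7.55·80 = 684.
Deadweight loss = 218.95.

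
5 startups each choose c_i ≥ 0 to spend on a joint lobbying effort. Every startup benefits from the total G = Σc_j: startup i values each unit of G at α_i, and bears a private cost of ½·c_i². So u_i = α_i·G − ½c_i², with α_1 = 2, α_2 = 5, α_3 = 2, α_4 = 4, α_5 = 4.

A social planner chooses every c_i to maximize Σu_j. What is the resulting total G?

Planner FOC: ∂(Σu_j)/∂c_i = (Σα_j) − c_i = 0, so c_i^SO = Σα_j = 17 for every i; G^SO = 85.

85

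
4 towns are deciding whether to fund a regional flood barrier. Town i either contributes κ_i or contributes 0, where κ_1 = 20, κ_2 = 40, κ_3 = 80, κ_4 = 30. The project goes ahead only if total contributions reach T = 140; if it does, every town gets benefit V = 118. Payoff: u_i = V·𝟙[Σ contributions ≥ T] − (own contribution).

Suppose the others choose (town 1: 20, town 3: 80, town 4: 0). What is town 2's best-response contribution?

40

Others' total = 100. Contributing 40 brings total to 140 ≥ 140: gain V − κ_2 = 78.
Best response: 40.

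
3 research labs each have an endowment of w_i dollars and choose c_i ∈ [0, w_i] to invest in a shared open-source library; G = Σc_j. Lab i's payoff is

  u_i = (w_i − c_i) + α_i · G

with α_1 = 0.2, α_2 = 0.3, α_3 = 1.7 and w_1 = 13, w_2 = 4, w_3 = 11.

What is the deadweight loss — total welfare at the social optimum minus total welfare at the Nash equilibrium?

∂u_i/∂c_i = α_i − 1, so lab i contributes w_i if α_i > 1, else 0.
α_i > 1 for i ∈ {3}; NE contributions (0, 0, 11), G = 11.
W^NE = Σw_i − G^NE + (Σα_i)·G^NE = 28 + 1.2·11 = 41.2.
Planner: ∂(Σu_j)/∂c_i = Σα_j − 1 = 1.2 > 0, so everyone contributes w_i; G^SO = 28, W^SO = 28 + 1.2·28 = 61.6.
Deadweight loss = 20.4.

20.4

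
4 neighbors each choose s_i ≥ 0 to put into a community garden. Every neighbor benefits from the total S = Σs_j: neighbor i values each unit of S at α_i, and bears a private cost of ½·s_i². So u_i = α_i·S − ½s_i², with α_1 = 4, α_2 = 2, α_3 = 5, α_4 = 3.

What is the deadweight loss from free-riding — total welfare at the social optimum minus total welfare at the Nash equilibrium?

223

Neighbor i's FOC: ∂u_i/∂s_i = α_i − s_i = 0, so s_i* = α_i.
NE contributions = (4, 2, 5, 3); S = 14.
W^NE = (Σα)·S − ½Σα_i² = 14² − ½·54 = 169.
Planner sets s_i = Σα_j = 14 for every i, so S^SO = 4·14 = 56.
W^SO = (Σα)·S^SO − ½·4·(Σα)² = (4/2)·14² = 392.
Deadweight loss = W^SO − W^NE = 223.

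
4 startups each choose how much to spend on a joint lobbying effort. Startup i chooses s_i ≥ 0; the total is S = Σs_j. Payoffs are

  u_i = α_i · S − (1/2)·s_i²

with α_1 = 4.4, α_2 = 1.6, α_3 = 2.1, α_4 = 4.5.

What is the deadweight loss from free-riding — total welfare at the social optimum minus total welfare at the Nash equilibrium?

182.05

Startup i's FOC: ∂u_i/∂s_i = α_i − s_i = 0, so s_i* = α_i.
NE contributions = (4.4, 1.6, 2.1, 4.5); S = 12.6.
W^NE = (Σα)·S − ½Σα_i² = 12.6² − ½·46.58 = 135.47.
Planner sets s_i = Σα_j = 12.6 for every i, so S^SO = 4·12.6 = 50.4.
W^SO = (Σα)·S^SO − ½·4·(Σα)² = (4/2)·12.6² = 317.52.
Deadweight loss = W^SO − W^NE = 182.05.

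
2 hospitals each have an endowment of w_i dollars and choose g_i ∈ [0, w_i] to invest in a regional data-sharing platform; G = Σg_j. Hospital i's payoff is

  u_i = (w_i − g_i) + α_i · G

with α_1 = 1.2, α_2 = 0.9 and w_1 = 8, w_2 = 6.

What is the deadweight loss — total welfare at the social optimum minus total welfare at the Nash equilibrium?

∂u_i/∂g_i = α_i − 1, so hospital i contributes w_i if α_i > 1, else 0.
α_i > 1 for i ∈ {1}; NE contributions (8, 0), G = 8.
W^NE = Σw_i − G^NE + (Σα_i)·G^NE = 14 + 1.1·8 = 22.8.
Planner: ∂(Σu_j)/∂g_i = Σα_j − 1 = 1.1 > 0, so everyone contributes w_i; G^SO = 14, W^SO = 14 + 1.1·14 = 29.4.
Deadweight loss = 6.6.

6.6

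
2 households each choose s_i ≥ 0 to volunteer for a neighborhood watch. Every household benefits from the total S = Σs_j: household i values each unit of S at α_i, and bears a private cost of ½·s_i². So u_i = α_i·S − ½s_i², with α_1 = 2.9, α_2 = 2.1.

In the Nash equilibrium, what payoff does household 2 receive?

Household i's FOC: ∂u_i/∂s_i = α_i − s_i = 0, so s_i* = α_i.
NE contributions = (2.9, 2.1); S = 5.
u_2 = α_2·S − ½·(s_2)² = 2.1·5 − ½·2.1² = 8.295.

8.295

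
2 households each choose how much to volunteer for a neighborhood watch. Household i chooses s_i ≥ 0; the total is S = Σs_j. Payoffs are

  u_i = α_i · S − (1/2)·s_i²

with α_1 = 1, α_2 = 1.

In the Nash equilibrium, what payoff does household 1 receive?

1.5

Household i's FOC: ∂u_i/∂s_i = α_i − s_i = 0, so s_i* = α_i.
NE contributions = (1, 1); S = 2.
u_1 = α_1·S − ½·(s_1)² = 1·2 − ½·1² = 1.5.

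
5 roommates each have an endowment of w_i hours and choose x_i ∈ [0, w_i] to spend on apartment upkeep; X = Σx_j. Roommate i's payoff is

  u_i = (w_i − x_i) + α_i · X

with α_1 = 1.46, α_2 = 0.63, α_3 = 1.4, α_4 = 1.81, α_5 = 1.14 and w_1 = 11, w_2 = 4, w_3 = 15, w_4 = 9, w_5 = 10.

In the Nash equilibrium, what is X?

∂u_i/∂x_i = α_i − 1, so roommate i contributes w_i if α_i > 1, else 0.
α_i > 1 for i ∈ {1, 3, 4, 5}; NE contributions (11, 0, 15, 9, 10), X = 45.

45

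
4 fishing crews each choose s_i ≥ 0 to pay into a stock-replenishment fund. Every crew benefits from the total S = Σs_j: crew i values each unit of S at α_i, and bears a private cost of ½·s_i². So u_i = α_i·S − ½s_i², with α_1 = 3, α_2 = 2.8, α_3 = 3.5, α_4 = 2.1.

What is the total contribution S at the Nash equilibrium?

Crew i's FOC: ∂u_i/∂s_i = α_i − s_i = 0, so s_i* = α_i.
NE contributions = (3, 2.8, 3.5, 2.1); S = 11.4.

11.4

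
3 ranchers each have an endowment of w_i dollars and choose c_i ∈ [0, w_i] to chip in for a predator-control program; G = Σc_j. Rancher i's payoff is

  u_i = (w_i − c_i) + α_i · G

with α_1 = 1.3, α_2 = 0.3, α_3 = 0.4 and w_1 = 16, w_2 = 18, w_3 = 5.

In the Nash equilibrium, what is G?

∂u_i/∂c_i = α_i − 1, so rancher i contributes w_i if α_i > 1, else 0.
α_i > 1 for i ∈ {1}; NE contributions (16, 0, 0), G = 16.

16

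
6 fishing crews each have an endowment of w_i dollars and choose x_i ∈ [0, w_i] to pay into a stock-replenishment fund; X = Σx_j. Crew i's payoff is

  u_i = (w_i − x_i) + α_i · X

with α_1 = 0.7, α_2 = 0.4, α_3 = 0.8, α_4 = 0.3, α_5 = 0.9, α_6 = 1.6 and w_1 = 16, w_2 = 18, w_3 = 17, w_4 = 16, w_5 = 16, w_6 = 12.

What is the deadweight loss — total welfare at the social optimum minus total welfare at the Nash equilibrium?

∂u_i/∂x_i = α_i − 1, so crew i contributes w_i if α_i > 1, else 0.
α_i > 1 for i ∈ {6}; NE contributions (0, 0, 0, 0, 0, 12), X = 12.
W^NE = Σw_i − X^NE + (Σα_i)·X^NE = 95 + 3.7·12 = 139.4.
Planner: ∂(Σu_j)/∂x_i = Σα_j − 1 = 3.7 > 0, so everyone contributes w_i; X^SO = 95, W^SO = 95 + 3.7·95 = 446.5.
Deadweight loss = 307.1.

307.1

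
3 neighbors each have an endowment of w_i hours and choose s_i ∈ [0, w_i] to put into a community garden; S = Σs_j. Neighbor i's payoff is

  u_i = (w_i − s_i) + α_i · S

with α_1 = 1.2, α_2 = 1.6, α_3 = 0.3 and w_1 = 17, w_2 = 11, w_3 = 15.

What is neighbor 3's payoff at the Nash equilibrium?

23.4

∂u_i/∂s_i = α_i − 1, so neighbor i contributes w_i if α_i > 1, else 0.
α_i > 1 for i ∈ {1, 2}; NE contributions (17, 11, 0), S = 28.
u_3 = (15 − 0) + 0.3·28 = 23.4.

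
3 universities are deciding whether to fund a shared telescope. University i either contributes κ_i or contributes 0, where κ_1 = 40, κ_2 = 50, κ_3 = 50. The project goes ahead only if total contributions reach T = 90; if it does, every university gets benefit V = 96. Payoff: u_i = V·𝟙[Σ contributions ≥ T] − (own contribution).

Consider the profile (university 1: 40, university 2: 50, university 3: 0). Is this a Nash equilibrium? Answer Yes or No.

Total = 90 ≥ 90: provided.
University 1 (pledges 40, payoff 56): dropping to 0 → total 50, payoff 0. No gain.
University 2 (pledges 50, payoff 46): dropping to 0 → total 40, payoff 0. No gain.
University 3 (pledges 0, payoff 96): pledging 50 → total 140, payoff 46. No gain.

Yes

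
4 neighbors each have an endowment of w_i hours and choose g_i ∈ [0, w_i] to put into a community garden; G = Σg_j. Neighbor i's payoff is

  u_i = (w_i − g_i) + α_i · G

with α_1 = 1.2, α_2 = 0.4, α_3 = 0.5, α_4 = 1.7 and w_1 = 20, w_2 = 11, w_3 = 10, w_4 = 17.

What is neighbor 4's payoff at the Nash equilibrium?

62.9

∂u_i/∂g_i = α_i − 1, so neighbor i contributes w_i if α_i > 1, else 0.
α_i > 1 for i ∈ {1, 4}; NE contributions (20, 0, 0, 17), G = 37.
u_4 = (17 − 17) + 1.7·37 = 62.9.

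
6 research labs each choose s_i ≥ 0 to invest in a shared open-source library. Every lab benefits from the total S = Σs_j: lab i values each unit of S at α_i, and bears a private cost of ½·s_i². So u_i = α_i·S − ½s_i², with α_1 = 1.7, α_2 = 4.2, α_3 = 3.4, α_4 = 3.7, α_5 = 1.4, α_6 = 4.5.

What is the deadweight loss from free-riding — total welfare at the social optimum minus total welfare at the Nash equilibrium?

Lab i's FOC: ∂u_i/∂s_i = α_i − s_i = 0, so s_i* = α_i.
NE contributions = (1.7, 4.2, 3.4, 3.7, 1.4, 4.5); S = 18.9.
W^NE = (Σα)·S − ½Σα_i² = 18.9² − ½·67.99 = 323.215.
Planner sets s_i = Σα_j = 18.9 for every i, so S^SO = 6·18.9 = 113.4.
W^SO = (Σα)·S^SO − ½·6·(Σα)² = (6/2)·18.9² = 1071.63.
Deadweight loss = W^SO − W^NE = 748.415.

748.415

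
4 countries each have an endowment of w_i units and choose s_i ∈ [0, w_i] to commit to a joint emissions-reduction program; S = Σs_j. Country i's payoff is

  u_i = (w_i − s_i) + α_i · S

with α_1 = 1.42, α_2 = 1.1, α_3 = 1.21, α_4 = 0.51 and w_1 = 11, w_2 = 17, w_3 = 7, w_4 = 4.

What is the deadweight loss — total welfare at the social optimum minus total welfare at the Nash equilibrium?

∂u_i/∂s_i = α_i − 1, so country i contributes w_i if α_i > 1, else 0.
α_i > 1 for i ∈ {1, 2, 3}; NE contributions (11, 17, 7, 0), S = 35.
W^NE = Σw_i − S^NE + (Σα_i)·S^NE = 39 + 3.24·35 = 152.4.
Planner: ∂(Σu_j)/∂s_i = Σα_j − 1 = 3.24 > 0, so everyone contributes w_i; S^SO = 39, W^SO = 39 + 3.24·39 = 165.36.
Deadweight loss = 12.96.

12.96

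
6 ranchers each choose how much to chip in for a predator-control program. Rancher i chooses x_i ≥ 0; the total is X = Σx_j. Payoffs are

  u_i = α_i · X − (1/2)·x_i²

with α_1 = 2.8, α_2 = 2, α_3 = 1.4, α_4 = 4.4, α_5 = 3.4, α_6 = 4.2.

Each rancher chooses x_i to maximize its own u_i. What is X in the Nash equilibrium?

Rancher i's FOC: ∂u_i/∂x_i = α_i − x_i = 0, so x_i* = α_i.
NE contributions = (2.8, 2, 1.4, 4.4, 3.4, 4.2); X = 18.2.

18.2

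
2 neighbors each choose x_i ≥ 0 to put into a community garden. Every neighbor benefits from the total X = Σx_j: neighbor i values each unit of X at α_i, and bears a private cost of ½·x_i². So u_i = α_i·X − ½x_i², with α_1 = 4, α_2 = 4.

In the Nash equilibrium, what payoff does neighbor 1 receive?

Neighbor i's FOC: ∂u_i/∂x_i = α_i − x_i = 0, so x_i* = α_i.
NE contributions = (4, 4); X = 8.
u_1 = α_1·X − ½·(x_1)² = 4·8 − ½·4² = 24.

24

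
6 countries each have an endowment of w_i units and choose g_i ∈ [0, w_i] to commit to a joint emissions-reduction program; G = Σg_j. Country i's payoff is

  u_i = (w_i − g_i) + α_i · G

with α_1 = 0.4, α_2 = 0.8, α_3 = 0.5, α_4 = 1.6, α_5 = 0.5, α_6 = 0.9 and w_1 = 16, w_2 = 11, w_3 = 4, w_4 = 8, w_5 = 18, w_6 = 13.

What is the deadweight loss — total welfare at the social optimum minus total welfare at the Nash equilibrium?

∂u_i/∂g_i = α_i − 1, so country i contributes w_i if α_i > 1, else 0.
α_i > 1 for i ∈ {4}; NE contributions (0, 0, 0, 8, 0, 0), G = 8.
W^NE = Σw_i − G^NE + (Σα_i)·G^NE = 70 + 3.7·8 = 99.6.
Planner: ∂(Σu_j)/∂g_i = Σα_j − 1 = 3.7 > 0, so everyone contributes w_i; G^SO = 70, W^SO = 70 + 3.7·70 = 329.
Deadweight loss = 229.4.

229.4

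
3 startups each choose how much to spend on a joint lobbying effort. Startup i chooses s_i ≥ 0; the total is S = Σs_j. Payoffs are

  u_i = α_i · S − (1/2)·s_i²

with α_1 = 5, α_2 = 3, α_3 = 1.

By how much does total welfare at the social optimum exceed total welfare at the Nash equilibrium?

Startup i's FOC: ∂u_i/∂s_i = α_i − s_i = 0, so s_i* = α_i.
NE contributions = (5, 3, 1); S = 9.
W^NE = (Σα)·S − ½Σα_i² = 9² − ½·35 = 63.5.
Planner sets s_i = Σα_j = 9 for every i, so S^SO = 3·9 = 27.
W^SO = (Σα)·S^SO − ½·3·(Σα)² = (3/2)·9² = 121.5.
Deadweight loss = W^SO − W^NE = 58.

58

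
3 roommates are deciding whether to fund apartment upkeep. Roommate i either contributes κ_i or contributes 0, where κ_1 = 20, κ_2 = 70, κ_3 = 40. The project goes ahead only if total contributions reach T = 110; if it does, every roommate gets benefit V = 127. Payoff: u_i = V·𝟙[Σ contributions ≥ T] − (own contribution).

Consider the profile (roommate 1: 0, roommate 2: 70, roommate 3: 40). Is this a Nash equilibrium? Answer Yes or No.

Yes

Total = 110 ≥ 110: provided.
Roommate 1 (pledges 0, payoff 127): pledging 20 → total 130, payoff 107. No gain.
Roommate 2 (pledges 70, payoff 57): dropping to 0 → total 40, payoff 0. No gain.
Roommate 3 (pledges 40, payoff 87): dropping to 0 → total 70, payoff 0. No gain.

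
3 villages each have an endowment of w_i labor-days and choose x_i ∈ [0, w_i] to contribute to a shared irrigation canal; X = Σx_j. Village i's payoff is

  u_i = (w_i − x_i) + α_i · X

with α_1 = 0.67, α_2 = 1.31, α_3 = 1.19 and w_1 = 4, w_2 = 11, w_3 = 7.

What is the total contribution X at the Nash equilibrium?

18

∂u_i/∂x_i = α_i − 1, so village i contributes w_i if α_i > 1, else 0.
α_i > 1 for i ∈ {2, 3}; NE contributions (0, 11, 7), X = 18.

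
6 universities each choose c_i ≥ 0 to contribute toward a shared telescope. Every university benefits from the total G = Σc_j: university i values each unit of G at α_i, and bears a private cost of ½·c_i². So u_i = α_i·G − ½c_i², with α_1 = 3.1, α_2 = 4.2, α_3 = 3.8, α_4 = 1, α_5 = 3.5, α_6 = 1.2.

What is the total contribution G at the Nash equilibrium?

University i's FOC: ∂u_i/∂c_i = α_i − c_i = 0, so c_i* = α_i.
NE contributions = (3.1, 4.2, 3.8, 1, 3.5, 1.2); G = 16.8.

16.8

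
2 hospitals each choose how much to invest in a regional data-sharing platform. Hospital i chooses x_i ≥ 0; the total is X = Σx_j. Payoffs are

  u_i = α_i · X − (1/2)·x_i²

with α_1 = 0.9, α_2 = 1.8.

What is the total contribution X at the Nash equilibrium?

Hospital i's FOC: ∂u_i/∂x_i = α_i − x_i = 0, so x_i* = α_i.
NE contributions = (0.9, 1.8); X = 2.7.

2.7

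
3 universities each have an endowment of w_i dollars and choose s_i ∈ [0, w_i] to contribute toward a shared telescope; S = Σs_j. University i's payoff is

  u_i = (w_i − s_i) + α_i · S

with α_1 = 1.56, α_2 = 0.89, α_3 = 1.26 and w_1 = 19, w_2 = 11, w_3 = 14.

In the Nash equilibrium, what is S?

33

∂u_i/∂s_i = α_i − 1, so university i contributes w_i if α_i > 1, else 0.
α_i > 1 for i ∈ {1, 3}; NE contributions (19, 0, 14), S = 33.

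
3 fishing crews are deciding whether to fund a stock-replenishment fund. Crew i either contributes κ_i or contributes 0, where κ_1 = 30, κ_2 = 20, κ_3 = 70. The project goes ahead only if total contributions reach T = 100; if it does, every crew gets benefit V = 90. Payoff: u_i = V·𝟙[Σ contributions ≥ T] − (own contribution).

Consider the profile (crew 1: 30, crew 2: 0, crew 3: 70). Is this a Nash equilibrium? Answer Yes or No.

Total = 100 ≥ 100: provided.
Crew 1 (pledges 30, payoff 60): dropping to 0 → total 70, payoff 0. No gain.
Crew 2 (pledges 0, payoff 90): pledging 20 → total 120, payoff 70. No gain.
Crew 3 (pledges 70, payoff 20): dropping to 0 → total 30, payoff 0. No gain.

Yes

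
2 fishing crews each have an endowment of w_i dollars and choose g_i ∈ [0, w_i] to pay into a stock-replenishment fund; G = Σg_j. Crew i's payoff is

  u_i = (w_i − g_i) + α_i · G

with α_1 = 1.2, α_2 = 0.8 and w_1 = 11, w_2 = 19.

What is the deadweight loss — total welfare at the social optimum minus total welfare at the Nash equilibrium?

∂u_i/∂g_i = α_i − 1, so crew i contributes w_i if α_i > 1, else 0.
α_i > 1 for i ∈ {1}; NE contributions (11, 0), G = 11.
W^NE = Σw_i − G^NE + (Σα_i)·G^NE = 30 + 1·11 = 41.
Planner: ∂(Σu_j)/∂g_i = Σα_j − 1 = 1 > 0, so everyone contributes w_i; G^SO = 30, W^SO = 30 + 1·30 = 60.
Deadweight loss = 19.

19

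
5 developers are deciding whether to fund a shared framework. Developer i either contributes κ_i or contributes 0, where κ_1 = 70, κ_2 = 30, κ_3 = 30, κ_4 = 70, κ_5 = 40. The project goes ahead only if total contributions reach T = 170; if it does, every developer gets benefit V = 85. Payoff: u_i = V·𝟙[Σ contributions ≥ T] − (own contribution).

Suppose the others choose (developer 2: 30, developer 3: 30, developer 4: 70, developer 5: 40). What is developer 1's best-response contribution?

Others' total = 170 ≥ 170; contributing adds cost 70 for no extra benefit.
Best response: 0.

0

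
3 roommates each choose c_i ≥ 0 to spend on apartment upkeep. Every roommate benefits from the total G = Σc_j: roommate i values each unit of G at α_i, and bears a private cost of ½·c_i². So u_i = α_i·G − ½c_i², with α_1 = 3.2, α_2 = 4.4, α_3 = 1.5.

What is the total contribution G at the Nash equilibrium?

Roommate i's FOC: ∂u_i/∂c_i = α_i − c_i = 0, so c_i* = α_i.
NE contributions = (3.2, 4.4, 1.5); G = 9.1.

9.1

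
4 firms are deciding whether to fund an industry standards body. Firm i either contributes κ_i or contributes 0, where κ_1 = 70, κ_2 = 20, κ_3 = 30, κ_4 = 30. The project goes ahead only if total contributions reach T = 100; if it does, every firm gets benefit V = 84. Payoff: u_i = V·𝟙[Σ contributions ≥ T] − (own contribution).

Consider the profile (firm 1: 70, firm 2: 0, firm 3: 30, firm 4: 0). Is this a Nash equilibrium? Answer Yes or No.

Yes

Total = 100 ≥ 100: provided.
Firm 1 (pledges 70, payoff 14): dropping to 0 → total 30, payoff 0. No gain.
Firm 2 (pledges 0, payoff 84): pledging 20 → total 120, payoff 64. No gain.
Firm 3 (pledges 30, payoff 54): dropping to 0 → total 70, payoff 0. No gain.
Firm 4 (pledges 0, payoff 84): pledging 30 → total 130, payoff 54. No gain.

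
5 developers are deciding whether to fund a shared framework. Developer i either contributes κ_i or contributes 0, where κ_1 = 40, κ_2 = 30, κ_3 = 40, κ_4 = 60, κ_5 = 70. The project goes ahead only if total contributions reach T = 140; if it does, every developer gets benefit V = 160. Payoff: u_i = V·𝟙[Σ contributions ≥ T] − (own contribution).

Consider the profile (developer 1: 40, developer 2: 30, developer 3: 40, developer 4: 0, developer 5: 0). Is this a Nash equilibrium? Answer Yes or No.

No

Total = 110 < 140: not provided.
Developer 1 (pledges 40, payoff -40): dropping to 0 → total 70, payoff 0. Profitable deviation.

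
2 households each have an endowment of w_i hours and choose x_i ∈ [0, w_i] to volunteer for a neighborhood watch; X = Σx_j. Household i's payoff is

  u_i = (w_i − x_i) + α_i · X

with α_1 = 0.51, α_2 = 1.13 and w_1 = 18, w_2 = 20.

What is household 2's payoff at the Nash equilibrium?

∂u_i/∂x_i = α_i − 1, so household i contributes w_i if α_i > 1, else 0.
α_i > 1 for i ∈ {2}; NE contributions (0, 20), X = 20.
u_2 = (20 − 20) + 1.13·20 = 22.6.

22.6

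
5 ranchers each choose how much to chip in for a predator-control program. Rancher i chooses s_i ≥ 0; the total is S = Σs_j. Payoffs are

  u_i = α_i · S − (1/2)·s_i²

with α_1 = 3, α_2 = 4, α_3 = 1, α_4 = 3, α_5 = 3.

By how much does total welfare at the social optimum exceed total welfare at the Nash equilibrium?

316

Rancher i's FOC: ∂u_i/∂s_i = α_i − s_i = 0, so s_i* = α_i.
NE contributions = (3, 4, 1, 3, 3); S = 14.
W^NE = (Σα)·S − ½Σα_i² = 14² − ½·44 = 174.
Planner sets s_i = Σα_j = 14 for every i, so S^SO = 5·14 = 70.
W^SO = (Σα)·S^SO − ½·5·(Σα)² = (5/2)·14² = 490.
Deadweight loss = W^SO − W^NE = 316.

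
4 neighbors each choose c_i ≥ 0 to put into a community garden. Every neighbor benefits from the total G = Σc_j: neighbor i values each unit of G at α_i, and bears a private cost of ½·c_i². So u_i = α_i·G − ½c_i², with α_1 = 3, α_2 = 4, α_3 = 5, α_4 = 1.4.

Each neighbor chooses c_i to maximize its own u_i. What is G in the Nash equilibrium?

13.4

Neighbor i's FOC: ∂u_i/∂c_i = α_i − c_i = 0, so c_i* = α_i.
NE contributions = (3, 4, 5, 1.4); G = 13.4.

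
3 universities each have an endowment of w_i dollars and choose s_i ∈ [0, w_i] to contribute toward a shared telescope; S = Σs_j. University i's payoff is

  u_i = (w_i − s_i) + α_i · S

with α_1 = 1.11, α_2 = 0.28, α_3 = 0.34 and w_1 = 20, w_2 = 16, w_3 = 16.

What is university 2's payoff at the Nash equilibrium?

21.6

∂u_i/∂s_i = α_i − 1, so university i contributes w_i if α_i > 1, else 0.
α_i > 1 for i ∈ {1}; NE contributions (20, 0, 0), S = 20.
u_2 = (16 − 0) + 0.28·20 = 21.6.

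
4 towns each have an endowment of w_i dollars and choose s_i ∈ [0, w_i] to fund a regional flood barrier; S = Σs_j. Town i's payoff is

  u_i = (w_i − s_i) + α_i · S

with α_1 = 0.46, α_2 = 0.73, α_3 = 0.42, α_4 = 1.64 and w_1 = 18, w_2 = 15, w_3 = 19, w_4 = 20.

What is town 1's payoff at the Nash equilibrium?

27.2

∂u_i/∂s_i = α_i − 1, so town i contributes w_i if α_i > 1, else 0.
α_i > 1 for i ∈ {4}; NE contributions (0, 0, 0, 20), S = 20.
u_1 = (18 − 0) + 0.46·20 = 27.2.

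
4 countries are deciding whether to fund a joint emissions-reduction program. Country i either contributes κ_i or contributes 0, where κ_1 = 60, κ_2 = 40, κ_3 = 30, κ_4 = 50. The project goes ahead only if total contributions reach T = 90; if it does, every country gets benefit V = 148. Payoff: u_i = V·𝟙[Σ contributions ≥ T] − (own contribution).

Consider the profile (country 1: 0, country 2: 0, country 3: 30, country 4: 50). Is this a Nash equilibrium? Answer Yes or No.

No

Total = 80 < 90: not provided.
Country 1 (pledges 0, payoff 0): pledging 60 → total 140, payoff 88. Profitable deviation.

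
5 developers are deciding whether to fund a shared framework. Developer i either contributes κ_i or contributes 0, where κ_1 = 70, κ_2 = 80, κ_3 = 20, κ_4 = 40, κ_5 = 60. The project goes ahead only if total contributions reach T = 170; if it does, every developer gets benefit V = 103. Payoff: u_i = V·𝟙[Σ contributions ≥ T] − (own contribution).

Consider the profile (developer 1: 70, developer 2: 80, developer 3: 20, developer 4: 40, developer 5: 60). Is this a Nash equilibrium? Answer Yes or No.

Total = 270 ≥ 170: provided.
Developer 1 (pledges 70, payoff 33): dropping to 0 → total 200, payoff 103. Profitable deviation.

No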